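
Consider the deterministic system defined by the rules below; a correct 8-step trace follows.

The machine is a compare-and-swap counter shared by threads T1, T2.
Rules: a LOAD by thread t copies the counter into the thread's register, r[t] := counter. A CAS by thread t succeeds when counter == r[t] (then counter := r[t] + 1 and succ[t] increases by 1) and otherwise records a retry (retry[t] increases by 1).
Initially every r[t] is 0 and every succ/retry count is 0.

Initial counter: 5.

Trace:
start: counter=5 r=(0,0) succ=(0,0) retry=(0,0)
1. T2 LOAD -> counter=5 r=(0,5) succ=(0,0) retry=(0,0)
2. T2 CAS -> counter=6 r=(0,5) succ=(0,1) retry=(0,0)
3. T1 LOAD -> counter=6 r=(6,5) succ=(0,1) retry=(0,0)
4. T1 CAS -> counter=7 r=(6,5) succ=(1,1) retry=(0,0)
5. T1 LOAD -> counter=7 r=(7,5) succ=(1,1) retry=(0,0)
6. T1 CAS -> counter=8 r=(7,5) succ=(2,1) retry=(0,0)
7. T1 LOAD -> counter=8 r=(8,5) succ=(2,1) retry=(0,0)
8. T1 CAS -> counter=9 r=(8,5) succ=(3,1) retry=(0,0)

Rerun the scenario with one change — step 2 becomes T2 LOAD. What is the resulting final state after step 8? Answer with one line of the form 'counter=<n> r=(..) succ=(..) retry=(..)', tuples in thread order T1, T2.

counter=8 r=(7,5) succ=(3,0) retry=(0,0)

(re-executing from step 2 with the substitution; state before step 2: counter=5 r=(0,5) succ=(0,0) retry=(0,0))
2. T2 LOAD -> counter=5 r=(0,5) succ=(0,0) retry=(0,0)
3. T1 LOAD -> counter=5 r=(5,5) succ=(0,0) retry=(0,0)
4. T1 CAS -> counter=6 r=(5,5) succ=(1,0) retry=(0,0)
5. T1 LOAD -> counter=6 r=(6,5) succ=(1,0) retry=(0,0)
6. T1 CAS -> counter=7 r=(6,5) succ=(2,0) retry=(0,0)
7. T1 LOAD -> counter=7 r=(7,5) succ=(2,0) retry=(0,0)
8. T1 CAS -> counter=8 r=(7,5) succ=(3,0) retry=(0,0)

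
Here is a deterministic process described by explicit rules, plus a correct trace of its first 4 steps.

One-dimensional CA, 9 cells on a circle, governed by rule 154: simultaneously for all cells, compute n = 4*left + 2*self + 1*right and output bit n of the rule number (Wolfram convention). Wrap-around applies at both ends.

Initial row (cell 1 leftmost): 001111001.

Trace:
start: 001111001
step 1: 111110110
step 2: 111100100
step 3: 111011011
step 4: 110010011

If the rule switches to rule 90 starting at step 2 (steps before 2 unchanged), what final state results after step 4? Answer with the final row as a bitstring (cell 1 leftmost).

100011111

(re-executing steps 2..4 under rule 90; state before step 2: 111110110)
step 2: 100010110
step 3: 010100110
step 4: 100011111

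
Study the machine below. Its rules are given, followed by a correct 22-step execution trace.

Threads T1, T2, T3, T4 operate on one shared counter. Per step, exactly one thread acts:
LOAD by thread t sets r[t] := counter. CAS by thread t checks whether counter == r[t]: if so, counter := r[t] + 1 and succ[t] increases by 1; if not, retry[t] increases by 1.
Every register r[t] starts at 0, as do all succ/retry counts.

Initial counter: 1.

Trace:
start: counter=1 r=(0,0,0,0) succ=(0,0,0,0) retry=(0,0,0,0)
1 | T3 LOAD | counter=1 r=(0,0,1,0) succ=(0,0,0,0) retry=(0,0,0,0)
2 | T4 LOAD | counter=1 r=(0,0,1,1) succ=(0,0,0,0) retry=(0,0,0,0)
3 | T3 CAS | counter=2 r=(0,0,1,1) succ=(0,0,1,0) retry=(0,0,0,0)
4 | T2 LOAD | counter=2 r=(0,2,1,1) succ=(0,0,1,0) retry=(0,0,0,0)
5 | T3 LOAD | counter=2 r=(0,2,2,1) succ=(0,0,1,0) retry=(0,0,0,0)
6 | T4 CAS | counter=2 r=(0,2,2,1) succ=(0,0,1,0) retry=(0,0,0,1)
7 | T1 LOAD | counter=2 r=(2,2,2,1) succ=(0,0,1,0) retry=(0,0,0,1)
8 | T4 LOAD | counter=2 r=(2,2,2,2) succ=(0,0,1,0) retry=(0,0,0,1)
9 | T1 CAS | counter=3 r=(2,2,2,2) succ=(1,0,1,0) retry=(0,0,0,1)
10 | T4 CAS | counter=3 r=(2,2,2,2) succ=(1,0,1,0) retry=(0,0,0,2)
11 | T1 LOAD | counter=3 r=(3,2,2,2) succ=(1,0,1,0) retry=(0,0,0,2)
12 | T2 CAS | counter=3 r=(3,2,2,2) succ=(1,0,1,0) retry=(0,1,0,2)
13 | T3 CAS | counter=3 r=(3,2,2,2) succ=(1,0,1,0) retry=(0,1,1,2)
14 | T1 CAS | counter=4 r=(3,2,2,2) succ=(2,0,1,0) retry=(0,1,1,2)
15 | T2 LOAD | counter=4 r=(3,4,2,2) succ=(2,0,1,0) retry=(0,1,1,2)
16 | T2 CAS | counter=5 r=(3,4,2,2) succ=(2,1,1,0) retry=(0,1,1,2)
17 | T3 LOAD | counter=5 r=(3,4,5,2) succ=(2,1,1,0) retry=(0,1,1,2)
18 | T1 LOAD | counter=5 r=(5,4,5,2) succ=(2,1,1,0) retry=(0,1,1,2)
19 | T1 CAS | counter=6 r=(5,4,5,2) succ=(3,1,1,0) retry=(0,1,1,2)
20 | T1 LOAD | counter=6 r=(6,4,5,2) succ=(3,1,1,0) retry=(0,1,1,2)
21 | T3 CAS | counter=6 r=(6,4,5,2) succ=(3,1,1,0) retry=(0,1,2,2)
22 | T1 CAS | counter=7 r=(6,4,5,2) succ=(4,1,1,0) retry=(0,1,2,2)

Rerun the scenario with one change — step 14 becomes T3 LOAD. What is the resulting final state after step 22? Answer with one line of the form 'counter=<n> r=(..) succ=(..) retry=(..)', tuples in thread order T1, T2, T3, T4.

counter=6 r=(5,3,4,2) succ=(3,1,1,0) retry=(0,1,2,2)

(re-executing from step 14 with the substitution; state before step 14: counter=3 r=(3,2,2,2) succ=(1,0,1,0) retry=(0,1,1,2))
14 | T3 LOAD | counter=3 r=(3,2,3,2) succ=(1,0,1,0) retry=(0,1,1,2)
15 | T2 LOAD | counter=3 r=(3,3,3,2) succ=(1,0,1,0) retry=(0,1,1,2)
16 | T2 CAS | counter=4 r=(3,3,3,2) succ=(1,1,1,0) retry=(0,1,1,2)
17 | T3 LOAD | counter=4 r=(3,3,4,2) succ=(1,1,1,0) retry=(0,1,1,2)
18 | T1 LOAD | counter=4 r=(4,3,4,2) succ=(1,1,1,0) retry=(0,1,1,2)
19 | T1 CAS | counter=5 r=(4,3,4,2) succ=(2,1,1,0) retry=(0,1,1,2)
20 | T1 LOAD | counter=5 r=(5,3,4,2) succ=(2,1,1,0) retry=(0,1,1,2)
21 | T3 CAS | counter=5 r=(5,3,4,2) succ=(2,1,1,0) retry=(0,1,2,2)
22 | T1 CAS | counter=6 r=(5,3,4,2) succ=(3,1,1,0) retry=(0,1,2,2)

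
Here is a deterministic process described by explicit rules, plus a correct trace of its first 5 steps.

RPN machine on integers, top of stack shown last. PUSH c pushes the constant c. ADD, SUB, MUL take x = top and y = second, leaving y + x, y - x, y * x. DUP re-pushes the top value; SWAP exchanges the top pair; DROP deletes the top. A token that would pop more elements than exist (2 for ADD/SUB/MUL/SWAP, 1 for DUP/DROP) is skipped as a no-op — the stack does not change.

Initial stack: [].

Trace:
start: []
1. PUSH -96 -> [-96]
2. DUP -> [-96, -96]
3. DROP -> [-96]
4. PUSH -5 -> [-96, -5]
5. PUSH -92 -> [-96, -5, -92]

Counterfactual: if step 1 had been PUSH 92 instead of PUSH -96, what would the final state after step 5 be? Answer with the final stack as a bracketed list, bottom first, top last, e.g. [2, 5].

[92, -5, -92]

(re-executing from step 1 with the substitution; state before step 1: [])
1. PUSH 92 -> [92]
2. DUP -> [92, 92]
3. DROP -> [92]
4. PUSH -5 -> [92, -5]
5. PUSH -92 -> [92, -5, -92]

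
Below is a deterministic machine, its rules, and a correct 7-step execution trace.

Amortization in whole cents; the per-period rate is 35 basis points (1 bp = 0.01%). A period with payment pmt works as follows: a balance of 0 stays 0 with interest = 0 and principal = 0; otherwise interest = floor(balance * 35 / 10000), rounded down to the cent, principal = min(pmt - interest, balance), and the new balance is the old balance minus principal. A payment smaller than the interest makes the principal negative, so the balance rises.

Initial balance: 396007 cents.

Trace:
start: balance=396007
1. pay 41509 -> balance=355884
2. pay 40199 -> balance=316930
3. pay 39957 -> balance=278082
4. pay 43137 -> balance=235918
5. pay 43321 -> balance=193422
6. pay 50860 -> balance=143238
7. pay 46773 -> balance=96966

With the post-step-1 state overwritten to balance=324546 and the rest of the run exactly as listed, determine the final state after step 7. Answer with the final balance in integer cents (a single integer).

state after step 1 := balance=324546
2. pay 40199 -> balance=285482
3. pay 39957 -> balance=246524
4. pay 43137 -> balance=204249
5. pay 43321 -> balance=161642
6. pay 50860 -> balance=111347
7. pay 46773 -> balance=64963

64963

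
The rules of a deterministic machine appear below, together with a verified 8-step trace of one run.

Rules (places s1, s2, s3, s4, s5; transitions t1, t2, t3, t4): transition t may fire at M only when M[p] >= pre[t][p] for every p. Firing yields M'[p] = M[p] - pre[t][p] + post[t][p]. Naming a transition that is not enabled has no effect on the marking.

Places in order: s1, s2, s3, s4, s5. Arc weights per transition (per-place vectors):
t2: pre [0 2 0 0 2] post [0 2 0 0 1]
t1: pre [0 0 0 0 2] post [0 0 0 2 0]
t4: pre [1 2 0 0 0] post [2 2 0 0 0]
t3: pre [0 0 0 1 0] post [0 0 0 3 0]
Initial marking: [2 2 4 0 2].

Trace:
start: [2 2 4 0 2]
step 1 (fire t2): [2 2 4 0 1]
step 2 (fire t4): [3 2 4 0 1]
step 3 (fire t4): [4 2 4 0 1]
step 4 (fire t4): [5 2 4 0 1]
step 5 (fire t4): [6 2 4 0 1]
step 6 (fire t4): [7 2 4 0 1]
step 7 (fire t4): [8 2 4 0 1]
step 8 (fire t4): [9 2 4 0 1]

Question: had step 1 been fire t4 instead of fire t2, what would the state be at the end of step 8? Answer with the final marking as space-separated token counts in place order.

10 2 4 0 2

(re-executing from step 1 with the substitution; state before step 1: [2 2 4 0 2])
step 1 (fire t4): [3 2 4 0 2]
step 2 (fire t4): [4 2 4 0 2]
step 3 (fire t4): [5 2 4 0 2]
step 4 (fire t4): [6 2 4 0 2]
step 5 (fire t4): [7 2 4 0 2]
step 6 (fire t4): [8 2 4 0 2]
step 7 (fire t4): [9 2 4 0 2]
step 8 (fire t4): [10 2 4 0 2]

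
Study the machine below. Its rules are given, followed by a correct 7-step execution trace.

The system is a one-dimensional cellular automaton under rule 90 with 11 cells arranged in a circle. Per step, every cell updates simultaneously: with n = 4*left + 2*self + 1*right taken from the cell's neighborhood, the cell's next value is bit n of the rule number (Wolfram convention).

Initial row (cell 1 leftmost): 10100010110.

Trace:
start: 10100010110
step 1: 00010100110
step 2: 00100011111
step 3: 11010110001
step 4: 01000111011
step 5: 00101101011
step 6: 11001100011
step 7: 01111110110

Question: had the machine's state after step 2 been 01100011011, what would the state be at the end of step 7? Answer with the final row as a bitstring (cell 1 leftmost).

11000001100

state after step 2 := 01100011011
step 3: 01110111011
step 4: 01010101011
step 5: 00000000011
step 6: 10000000111
step 7: 11000001100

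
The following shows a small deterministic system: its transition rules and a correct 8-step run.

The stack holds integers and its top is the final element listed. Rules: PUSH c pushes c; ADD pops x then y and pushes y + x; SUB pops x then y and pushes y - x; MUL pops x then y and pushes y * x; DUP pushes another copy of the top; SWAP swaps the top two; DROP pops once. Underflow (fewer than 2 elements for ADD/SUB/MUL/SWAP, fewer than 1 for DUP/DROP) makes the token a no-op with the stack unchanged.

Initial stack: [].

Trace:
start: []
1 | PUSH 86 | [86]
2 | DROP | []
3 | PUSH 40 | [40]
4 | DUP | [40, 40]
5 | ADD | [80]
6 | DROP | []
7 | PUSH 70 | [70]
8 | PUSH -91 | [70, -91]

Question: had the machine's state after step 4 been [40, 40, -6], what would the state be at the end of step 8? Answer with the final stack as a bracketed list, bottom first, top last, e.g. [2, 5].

state after step 4 := [40, 40, -6]
5 | ADD | [40, 34]
6 | DROP | [40]
7 | PUSH 70 | [40, 70]
8 | PUSH -91 | [40, 70, -91]

[40, 70, -91]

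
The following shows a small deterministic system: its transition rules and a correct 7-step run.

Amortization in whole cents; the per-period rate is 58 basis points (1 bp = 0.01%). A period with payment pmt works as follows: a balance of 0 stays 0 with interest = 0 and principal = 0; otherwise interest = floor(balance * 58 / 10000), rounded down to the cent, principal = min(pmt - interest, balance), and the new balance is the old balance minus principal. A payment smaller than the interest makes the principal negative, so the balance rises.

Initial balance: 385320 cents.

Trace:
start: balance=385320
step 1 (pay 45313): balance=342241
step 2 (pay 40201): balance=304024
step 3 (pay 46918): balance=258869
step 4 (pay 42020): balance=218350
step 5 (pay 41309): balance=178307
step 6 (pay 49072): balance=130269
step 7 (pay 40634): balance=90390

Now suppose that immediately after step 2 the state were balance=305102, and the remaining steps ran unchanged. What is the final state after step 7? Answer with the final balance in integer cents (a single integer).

state after step 2 := balance=305102
step 3 (pay 46918): balance=259953
step 4 (pay 42020): balance=219440
step 5 (pay 41309): balance=179403
step 6 (pay 49072): balance=131371
step 7 (pay 40634): balance=91498

91498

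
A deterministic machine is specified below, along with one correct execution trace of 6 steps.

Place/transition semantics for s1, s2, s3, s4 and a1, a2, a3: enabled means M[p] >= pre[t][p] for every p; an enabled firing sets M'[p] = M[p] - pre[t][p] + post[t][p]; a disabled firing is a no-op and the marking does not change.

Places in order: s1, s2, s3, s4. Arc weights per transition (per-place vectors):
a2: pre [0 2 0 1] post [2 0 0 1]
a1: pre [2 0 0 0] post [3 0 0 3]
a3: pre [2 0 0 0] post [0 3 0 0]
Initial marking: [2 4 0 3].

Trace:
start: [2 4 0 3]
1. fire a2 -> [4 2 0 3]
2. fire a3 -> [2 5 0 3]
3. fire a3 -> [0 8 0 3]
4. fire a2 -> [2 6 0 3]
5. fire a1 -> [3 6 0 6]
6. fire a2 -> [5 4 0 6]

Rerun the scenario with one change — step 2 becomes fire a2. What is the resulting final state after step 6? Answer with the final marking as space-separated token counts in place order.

7 1 0 6

(re-executing from step 2 with the substitution; state before step 2: [4 2 0 3])
2. fire a2 -> [6 0 0 3]
3. fire a3 -> [4 3 0 3]
4. fire a2 -> [6 1 0 3]
5. fire a1 -> [7 1 0 6]
6. fire a2 -> [7 1 0 6]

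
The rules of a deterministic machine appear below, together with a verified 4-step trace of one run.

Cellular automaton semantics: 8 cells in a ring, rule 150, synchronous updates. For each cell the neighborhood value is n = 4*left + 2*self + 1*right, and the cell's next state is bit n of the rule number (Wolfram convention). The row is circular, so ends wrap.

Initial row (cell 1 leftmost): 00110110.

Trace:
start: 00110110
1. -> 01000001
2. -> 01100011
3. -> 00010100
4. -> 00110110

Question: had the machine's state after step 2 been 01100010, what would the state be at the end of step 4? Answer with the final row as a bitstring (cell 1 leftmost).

01110011

state after step 2 := 01100010
3. -> 10010111
4. -> 01110011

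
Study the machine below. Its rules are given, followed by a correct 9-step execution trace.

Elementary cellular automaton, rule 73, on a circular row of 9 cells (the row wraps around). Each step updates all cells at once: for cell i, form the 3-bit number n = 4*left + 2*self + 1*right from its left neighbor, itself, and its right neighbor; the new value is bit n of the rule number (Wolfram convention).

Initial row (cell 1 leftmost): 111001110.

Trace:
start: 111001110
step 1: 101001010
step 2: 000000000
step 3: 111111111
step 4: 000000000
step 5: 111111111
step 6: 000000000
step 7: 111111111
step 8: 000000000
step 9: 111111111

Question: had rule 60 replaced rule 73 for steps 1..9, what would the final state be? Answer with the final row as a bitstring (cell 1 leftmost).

101111010

(re-executing steps 1..9 under rule 60; state before step 1: 111001110)
step 1: 100101001
step 2: 010111101
step 3: 111100011
step 4: 000010010
step 5: 000011011
step 6: 100010110
step 7: 110011101
step 8: 001010011
step 9: 101111010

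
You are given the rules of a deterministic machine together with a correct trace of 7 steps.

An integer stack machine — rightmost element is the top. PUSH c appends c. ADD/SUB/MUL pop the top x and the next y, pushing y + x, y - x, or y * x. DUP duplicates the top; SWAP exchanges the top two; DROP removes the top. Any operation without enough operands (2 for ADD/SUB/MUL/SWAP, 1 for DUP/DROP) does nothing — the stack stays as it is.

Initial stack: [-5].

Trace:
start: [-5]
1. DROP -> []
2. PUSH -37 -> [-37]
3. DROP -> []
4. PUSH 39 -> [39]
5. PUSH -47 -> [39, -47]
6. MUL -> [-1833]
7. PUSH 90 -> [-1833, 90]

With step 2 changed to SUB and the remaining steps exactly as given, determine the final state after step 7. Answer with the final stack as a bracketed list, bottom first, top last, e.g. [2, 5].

(re-executing from step 2 with the substitution; state before step 2: [])
2. SUB -> []
3. DROP -> []
4. PUSH 39 -> [39]
5. PUSH -47 -> [39, -47]
6. MUL -> [-1833]
7. PUSH 90 -> [-1833, 90]

[-1833, 90]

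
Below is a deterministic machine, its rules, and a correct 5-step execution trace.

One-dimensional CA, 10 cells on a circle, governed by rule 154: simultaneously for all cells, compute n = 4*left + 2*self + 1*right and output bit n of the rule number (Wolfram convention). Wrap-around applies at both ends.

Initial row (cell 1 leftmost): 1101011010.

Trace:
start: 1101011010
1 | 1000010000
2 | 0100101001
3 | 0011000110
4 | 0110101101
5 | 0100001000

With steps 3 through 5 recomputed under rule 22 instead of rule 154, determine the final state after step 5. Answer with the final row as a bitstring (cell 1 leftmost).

0000000000

(re-executing steps 3..5 under rule 22; state before step 3: 0100101001)
3 | 0111101111
4 | 0000000000
5 | 0000000000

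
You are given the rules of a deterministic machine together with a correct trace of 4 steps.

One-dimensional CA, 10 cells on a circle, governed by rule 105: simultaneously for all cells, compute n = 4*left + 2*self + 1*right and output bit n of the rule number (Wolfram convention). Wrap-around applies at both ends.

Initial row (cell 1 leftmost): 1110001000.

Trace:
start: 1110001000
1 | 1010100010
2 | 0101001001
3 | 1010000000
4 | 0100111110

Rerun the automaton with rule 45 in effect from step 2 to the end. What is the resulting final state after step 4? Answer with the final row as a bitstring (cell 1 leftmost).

(re-executing steps 2..4 under rule 45; state before step 2: 1010100010)
2 | 1111101011
3 | 0000011110
4 | 1111010000

1111010000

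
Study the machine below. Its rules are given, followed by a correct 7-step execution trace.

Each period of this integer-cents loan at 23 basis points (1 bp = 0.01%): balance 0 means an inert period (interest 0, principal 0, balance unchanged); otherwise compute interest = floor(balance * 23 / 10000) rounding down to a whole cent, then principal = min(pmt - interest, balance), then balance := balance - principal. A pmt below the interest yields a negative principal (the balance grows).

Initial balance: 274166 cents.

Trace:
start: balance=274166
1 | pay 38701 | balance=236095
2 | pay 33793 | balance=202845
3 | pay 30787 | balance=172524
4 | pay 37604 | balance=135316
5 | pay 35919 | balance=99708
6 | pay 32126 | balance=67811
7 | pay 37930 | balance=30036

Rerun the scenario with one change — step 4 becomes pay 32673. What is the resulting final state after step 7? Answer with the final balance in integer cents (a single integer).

(re-executing from step 4 with the substitution; state before step 4: balance=172524)
4 | pay 32673 | balance=140247
5 | pay 35919 | balance=104650
6 | pay 32126 | balance=72764
7 | pay 37930 | balance=35001

35001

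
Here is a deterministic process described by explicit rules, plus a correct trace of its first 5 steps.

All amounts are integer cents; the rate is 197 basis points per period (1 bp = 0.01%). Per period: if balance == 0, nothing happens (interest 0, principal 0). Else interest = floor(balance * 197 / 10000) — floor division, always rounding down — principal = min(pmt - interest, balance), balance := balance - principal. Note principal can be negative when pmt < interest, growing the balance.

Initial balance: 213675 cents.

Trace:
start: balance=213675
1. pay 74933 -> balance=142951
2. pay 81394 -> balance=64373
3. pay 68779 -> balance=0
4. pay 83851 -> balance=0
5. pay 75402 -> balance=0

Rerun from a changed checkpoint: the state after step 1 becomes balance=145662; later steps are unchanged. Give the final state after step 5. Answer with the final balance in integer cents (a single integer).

state after step 1 := balance=145662
2. pay 81394 -> balance=67137
3. pay 68779 -> balance=0
4. pay 83851 -> balance=0
5. pay 75402 -> balance=0

0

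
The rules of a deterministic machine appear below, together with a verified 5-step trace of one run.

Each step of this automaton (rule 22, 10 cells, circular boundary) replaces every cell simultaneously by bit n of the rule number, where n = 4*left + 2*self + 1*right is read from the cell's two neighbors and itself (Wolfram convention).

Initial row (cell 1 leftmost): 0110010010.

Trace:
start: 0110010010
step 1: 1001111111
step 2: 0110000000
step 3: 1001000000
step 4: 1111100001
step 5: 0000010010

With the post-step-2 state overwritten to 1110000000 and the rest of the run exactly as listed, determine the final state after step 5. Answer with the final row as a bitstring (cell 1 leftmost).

0000010100

state after step 2 := 1110000000
step 3: 0001000001
step 4: 1011100011
step 5: 0000010100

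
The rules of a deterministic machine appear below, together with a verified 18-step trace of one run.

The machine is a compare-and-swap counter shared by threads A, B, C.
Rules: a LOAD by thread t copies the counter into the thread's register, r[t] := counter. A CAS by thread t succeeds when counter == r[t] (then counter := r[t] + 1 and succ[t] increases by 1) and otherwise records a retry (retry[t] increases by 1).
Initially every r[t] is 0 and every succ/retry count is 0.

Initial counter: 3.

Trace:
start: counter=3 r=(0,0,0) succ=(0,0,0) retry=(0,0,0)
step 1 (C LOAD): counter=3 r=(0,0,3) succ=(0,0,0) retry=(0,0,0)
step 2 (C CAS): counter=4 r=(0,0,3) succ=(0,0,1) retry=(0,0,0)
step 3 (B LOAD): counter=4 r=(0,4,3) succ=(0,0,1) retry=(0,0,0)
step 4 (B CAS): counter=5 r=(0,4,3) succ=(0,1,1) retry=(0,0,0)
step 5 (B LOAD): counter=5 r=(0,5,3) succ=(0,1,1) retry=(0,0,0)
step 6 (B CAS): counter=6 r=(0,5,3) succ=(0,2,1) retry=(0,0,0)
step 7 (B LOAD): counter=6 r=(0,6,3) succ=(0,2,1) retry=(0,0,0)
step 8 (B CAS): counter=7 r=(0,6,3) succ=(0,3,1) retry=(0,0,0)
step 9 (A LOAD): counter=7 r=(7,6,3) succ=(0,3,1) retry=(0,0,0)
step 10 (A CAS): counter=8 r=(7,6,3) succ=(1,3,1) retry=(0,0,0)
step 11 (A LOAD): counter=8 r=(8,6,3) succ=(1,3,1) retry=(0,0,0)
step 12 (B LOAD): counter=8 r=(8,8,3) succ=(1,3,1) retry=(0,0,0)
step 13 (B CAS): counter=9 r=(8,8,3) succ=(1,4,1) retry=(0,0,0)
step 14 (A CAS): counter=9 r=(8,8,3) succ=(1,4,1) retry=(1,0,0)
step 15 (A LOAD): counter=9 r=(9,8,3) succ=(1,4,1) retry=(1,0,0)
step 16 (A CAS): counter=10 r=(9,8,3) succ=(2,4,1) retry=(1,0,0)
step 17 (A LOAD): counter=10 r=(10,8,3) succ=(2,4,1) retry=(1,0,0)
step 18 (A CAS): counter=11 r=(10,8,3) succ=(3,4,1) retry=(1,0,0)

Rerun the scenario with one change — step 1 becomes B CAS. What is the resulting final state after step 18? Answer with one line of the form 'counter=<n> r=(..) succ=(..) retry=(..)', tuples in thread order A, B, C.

(re-executing from step 1 with the substitution; state before step 1: counter=3 r=(0,0,0) succ=(0,0,0) retry=(0,0,0))
step 1 (B CAS): counter=3 r=(0,0,0) succ=(0,0,0) retry=(0,1,0)
step 2 (C CAS): counter=3 r=(0,0,0) succ=(0,0,0) retry=(0,1,1)
step 3 (B LOAD): counter=3 r=(0,3,0) succ=(0,0,0) retry=(0,1,1)
step 4 (B CAS): counter=4 r=(0,3,0) succ=(0,1,0) retry=(0,1,1)
step 5 (B LOAD): counter=4 r=(0,4,0) succ=(0,1,0) retry=(0,1,1)
step 6 (B CAS): counter=5 r=(0,4,0) succ=(0,2,0) retry=(0,1,1)
step 7 (B LOAD): counter=5 r=(0,5,0) succ=(0,2,0) retry=(0,1,1)
step 8 (B CAS): counter=6 r=(0,5,0) succ=(0,3,0) retry=(0,1,1)
step 9 (A LOAD): counter=6 r=(6,5,0) succ=(0,3,0) retry=(0,1,1)
step 10 (A CAS): counter=7 r=(6,5,0) succ=(1,3,0) retry=(0,1,1)
step 11 (A LOAD): counter=7 r=(7,5,0) succ=(1,3,0) retry=(0,1,1)
step 12 (B LOAD): counter=7 r=(7,7,0) succ=(1,3,0) retry=(0,1,1)
step 13 (B CAS): counter=8 r=(7,7,0) succ=(1,4,0) retry=(0,1,1)
step 14 (A CAS): counter=8 r=(7,7,0) succ=(1,4,0) retry=(1,1,1)
step 15 (A LOAD): counter=8 r=(8,7,0) succ=(1,4,0) retry=(1,1,1)
step 16 (A CAS): counter=9 r=(8,7,0) succ=(2,4,0) retry=(1,1,1)
step 17 (A LOAD): counter=9 r=(9,7,0) succ=(2,4,0) retry=(1,1,1)
step 18 (A CAS): counter=10 r=(9,7,0) succ=(3,4,0) retry=(1,1,1)

counter=10 r=(9,7,0) succ=(3,4,0) retry=(1,1,1)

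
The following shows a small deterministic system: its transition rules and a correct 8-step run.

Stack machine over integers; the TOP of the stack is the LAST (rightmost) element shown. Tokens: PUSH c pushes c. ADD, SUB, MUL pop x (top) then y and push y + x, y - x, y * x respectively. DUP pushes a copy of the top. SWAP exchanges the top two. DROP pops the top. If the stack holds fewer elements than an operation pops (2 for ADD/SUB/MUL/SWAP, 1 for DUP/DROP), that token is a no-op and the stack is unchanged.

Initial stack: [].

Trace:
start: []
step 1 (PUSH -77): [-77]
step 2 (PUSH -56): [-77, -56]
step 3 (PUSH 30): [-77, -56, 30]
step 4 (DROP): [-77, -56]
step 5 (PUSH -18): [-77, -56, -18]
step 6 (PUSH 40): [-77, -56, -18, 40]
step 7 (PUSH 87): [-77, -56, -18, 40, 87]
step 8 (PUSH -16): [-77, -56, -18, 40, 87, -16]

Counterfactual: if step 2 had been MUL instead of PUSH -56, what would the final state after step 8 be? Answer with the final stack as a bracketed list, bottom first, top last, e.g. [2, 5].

[-77, -18, 40, 87, -16]

(re-executing from step 2 with the substitution; state before step 2: [-77])
step 2 (MUL): [-77]
step 3 (PUSH 30): [-77, 30]
step 4 (DROP): [-77]
step 5 (PUSH -18): [-77, -18]
step 6 (PUSH 40): [-77, -18, 40]
step 7 (PUSH 87): [-77, -18, 40, 87]
step 8 (PUSH -16): [-77, -18, 40, 87, -16]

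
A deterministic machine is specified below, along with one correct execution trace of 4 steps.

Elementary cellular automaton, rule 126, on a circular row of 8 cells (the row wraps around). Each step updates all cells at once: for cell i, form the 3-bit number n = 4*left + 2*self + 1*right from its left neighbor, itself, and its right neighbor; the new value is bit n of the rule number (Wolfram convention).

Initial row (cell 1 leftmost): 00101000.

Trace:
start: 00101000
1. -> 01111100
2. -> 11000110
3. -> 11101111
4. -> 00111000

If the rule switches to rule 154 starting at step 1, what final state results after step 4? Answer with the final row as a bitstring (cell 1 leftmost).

(re-executing steps 1..4 under rule 154; state before step 1: 00101000)
1. -> 01000100
2. -> 10101010
3. -> 00000000
4. -> 00000000

00000000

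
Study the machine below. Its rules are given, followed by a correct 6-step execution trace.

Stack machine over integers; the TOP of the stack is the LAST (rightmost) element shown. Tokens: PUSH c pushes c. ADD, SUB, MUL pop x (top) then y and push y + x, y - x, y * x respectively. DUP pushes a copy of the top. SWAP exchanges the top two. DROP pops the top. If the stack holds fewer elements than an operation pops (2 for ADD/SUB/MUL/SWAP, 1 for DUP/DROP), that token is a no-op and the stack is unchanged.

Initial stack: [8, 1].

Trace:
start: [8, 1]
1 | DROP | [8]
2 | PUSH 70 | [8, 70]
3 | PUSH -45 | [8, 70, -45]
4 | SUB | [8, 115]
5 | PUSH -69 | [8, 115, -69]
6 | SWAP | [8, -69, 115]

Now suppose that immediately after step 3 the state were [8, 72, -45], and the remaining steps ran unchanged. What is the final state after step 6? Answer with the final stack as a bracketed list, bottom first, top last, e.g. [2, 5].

state after step 3 := [8, 72, -45]
4 | SUB | [8, 117]
5 | PUSH -69 | [8, 117, -69]
6 | SWAP | [8, -69, 117]

[8, -69, 117]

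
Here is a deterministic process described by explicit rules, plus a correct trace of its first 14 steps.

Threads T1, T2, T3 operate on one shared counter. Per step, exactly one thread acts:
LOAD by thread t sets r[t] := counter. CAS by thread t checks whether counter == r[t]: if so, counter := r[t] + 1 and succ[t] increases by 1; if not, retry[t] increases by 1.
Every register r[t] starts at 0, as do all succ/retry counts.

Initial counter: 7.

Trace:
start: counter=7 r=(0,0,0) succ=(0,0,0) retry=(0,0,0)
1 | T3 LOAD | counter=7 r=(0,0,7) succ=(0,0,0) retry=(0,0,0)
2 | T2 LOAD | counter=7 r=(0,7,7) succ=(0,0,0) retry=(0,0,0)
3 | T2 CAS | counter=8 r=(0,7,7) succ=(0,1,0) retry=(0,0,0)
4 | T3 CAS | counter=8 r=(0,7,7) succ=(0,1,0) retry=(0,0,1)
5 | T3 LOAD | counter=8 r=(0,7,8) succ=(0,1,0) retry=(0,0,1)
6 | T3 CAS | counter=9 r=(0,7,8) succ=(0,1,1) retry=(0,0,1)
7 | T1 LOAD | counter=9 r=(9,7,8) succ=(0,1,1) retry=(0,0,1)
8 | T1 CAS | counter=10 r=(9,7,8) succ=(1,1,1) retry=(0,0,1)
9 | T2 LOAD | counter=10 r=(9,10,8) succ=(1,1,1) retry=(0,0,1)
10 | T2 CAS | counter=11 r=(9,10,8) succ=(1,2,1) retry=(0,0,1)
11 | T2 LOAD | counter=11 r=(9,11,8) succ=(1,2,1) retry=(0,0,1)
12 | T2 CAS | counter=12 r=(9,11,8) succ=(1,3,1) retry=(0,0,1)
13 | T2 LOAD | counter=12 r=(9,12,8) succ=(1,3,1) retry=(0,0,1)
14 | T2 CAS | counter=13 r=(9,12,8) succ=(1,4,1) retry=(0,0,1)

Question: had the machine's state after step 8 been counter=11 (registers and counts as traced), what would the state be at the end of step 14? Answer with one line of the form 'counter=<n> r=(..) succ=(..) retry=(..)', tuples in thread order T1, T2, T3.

counter=14 r=(9,13,8) succ=(1,4,1) retry=(0,0,1)

state after step 8 := counter=11 r=(9,7,8) succ=(1,1,1) retry=(0,0,1)
9 | T2 LOAD | counter=11 r=(9,11,8) succ=(1,1,1) retry=(0,0,1)
10 | T2 CAS | counter=12 r=(9,11,8) succ=(1,2,1) retry=(0,0,1)
11 | T2 LOAD | counter=12 r=(9,12,8) succ=(1,2,1) retry=(0,0,1)
12 | T2 CAS | counter=13 r=(9,12,8) succ=(1,3,1) retry=(0,0,1)
13 | T2 LOAD | counter=13 r=(9,13,8) succ=(1,3,1) retry=(0,0,1)
14 | T2 CAS | counter=14 r=(9,13,8) succ=(1,4,1) retry=(0,0,1)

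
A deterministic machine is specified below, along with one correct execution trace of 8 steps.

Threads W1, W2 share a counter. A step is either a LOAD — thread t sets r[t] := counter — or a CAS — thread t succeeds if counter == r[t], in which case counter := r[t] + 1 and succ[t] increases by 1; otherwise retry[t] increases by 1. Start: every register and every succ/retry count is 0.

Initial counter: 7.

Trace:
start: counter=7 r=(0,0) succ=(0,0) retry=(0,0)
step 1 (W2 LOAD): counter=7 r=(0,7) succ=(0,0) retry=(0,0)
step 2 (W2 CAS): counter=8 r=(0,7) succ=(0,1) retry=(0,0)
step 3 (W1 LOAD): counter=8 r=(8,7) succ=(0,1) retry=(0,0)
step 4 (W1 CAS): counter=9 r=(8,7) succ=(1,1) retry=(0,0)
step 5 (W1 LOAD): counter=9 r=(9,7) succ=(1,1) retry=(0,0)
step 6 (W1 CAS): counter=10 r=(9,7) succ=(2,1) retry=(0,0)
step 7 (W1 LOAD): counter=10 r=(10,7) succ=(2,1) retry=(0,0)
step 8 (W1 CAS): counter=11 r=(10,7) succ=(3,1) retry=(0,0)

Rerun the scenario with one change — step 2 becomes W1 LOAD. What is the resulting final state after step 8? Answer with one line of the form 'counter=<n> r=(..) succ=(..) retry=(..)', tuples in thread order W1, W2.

counter=10 r=(9,7) succ=(3,0) retry=(0,0)

(re-executing from step 2 with the substitution; state before step 2: counter=7 r=(0,7) succ=(0,0) retry=(0,0))
step 2 (W1 LOAD): counter=7 r=(7,7) succ=(0,0) retry=(0,0)
step 3 (W1 LOAD): counter=7 r=(7,7) succ=(0,0) retry=(0,0)
step 4 (W1 CAS): counter=8 r=(7,7) succ=(1,0) retry=(0,0)
step 5 (W1 LOAD): counter=8 r=(8,7) succ=(1,0) retry=(0,0)
step 6 (W1 CAS): counter=9 r=(8,7) succ=(2,0) retry=(0,0)
step 7 (W1 LOAD): counter=9 r=(9,7) succ=(2,0) retry=(0,0)
step 8 (W1 CAS): counter=10 r=(9,7) succ=(3,0) retry=(0,0)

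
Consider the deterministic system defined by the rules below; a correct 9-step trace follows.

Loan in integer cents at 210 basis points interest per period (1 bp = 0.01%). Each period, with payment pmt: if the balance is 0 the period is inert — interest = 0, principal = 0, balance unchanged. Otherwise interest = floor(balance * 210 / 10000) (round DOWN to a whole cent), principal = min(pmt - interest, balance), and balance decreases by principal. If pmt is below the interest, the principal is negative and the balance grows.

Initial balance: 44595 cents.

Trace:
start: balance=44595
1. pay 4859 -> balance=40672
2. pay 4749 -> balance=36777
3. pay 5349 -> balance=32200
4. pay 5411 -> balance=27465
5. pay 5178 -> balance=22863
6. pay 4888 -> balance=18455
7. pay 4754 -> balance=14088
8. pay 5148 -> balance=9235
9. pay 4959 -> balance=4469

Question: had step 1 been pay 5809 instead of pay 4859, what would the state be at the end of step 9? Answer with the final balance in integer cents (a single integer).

3347

(re-executing from step 1 with the substitution; state before step 1: balance=44595)
1. pay 5809 -> balance=39722
2. pay 4749 -> balance=35807
3. pay 5349 -> balance=31209
4. pay 5411 -> balance=26453
5. pay 5178 -> balance=21830
6. pay 4888 -> balance=17400
7. pay 4754 -> balance=13011
8. pay 5148 -> balance=8136
9. pay 4959 -> balance=3347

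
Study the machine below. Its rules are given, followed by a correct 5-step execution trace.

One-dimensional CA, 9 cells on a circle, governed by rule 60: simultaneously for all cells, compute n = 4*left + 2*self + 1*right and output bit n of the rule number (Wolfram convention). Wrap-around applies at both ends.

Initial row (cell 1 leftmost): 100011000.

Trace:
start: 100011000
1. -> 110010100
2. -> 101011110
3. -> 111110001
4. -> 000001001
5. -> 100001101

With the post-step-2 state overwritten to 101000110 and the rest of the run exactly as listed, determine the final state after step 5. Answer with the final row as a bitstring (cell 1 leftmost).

100011100

state after step 2 := 101000110
3. -> 111100101
4. -> 000010111
5. -> 100011100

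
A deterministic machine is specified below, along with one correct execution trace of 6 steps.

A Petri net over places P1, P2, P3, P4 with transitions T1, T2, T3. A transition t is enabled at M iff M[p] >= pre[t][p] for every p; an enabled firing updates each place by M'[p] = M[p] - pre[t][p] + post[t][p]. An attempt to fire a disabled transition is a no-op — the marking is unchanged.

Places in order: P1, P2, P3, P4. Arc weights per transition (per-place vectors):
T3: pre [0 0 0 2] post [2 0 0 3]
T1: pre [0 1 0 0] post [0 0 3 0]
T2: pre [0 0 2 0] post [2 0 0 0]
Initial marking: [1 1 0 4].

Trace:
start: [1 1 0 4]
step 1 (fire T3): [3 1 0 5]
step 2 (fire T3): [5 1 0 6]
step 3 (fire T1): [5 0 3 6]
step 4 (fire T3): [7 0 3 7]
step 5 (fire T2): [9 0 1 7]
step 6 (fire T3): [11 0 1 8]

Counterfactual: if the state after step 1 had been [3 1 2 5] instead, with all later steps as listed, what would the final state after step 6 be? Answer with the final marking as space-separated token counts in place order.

11 0 3 8

state after step 1 := [3 1 2 5]
step 2 (fire T3): [5 1 2 6]
step 3 (fire T1): [5 0 5 6]
step 4 (fire T3): [7 0 5 7]
step 5 (fire T2): [9 0 3 7]
step 6 (fire T3): [11 0 3 8]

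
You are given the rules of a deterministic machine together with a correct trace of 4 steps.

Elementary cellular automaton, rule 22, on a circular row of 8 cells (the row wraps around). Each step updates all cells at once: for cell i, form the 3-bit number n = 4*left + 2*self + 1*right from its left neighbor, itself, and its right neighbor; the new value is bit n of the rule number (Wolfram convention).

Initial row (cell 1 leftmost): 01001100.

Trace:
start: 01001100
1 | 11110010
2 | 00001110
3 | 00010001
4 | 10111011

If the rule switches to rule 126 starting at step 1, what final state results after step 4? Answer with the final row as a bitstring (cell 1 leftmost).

(re-executing steps 1..4 under rule 126; state before step 1: 01001100)
1 | 11111110
2 | 10000011
3 | 11000110
4 | 11101111

11101111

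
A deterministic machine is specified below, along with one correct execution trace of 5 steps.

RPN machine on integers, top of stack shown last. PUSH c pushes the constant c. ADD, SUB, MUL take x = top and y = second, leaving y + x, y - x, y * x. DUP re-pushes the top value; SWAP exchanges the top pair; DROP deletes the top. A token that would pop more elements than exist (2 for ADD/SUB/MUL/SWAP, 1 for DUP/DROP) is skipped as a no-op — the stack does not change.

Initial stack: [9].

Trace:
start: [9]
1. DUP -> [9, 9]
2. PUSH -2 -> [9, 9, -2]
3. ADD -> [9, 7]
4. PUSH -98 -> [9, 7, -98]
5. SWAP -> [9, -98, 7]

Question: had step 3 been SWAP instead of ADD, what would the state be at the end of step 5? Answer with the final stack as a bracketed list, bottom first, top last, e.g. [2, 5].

(re-executing from step 3 with the substitution; state before step 3: [9, 9, -2])
3. SWAP -> [9, -2, 9]
4. PUSH -98 -> [9, -2, 9, -98]
5. SWAP -> [9, -2, -98, 9]

[9, -2, -98, 9]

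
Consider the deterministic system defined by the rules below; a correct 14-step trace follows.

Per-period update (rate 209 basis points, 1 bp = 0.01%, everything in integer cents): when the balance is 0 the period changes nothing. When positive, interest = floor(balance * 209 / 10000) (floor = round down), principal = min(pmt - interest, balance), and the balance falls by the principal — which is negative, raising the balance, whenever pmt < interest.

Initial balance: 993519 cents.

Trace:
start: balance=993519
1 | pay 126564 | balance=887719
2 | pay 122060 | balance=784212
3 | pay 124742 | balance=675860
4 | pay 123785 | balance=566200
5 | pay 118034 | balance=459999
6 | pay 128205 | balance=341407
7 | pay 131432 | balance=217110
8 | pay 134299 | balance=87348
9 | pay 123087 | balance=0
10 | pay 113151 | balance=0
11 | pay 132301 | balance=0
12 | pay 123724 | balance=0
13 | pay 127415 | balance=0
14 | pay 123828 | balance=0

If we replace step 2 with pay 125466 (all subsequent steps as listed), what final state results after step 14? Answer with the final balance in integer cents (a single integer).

0

(re-executing from step 2 with the substitution; state before step 2: balance=887719)
2 | pay 125466 | balance=780806
3 | pay 124742 | balance=672382
4 | pay 123785 | balance=562649
5 | pay 118034 | balance=456374
6 | pay 128205 | balance=337707
7 | pay 131432 | balance=213333
8 | pay 134299 | balance=83492
9 | pay 123087 | balance=0
10 | pay 113151 | balance=0
11 | pay 132301 | balance=0
12 | pay 123724 | balance=0
13 | pay 127415 | balance=0
14 | pay 123828 | balance=0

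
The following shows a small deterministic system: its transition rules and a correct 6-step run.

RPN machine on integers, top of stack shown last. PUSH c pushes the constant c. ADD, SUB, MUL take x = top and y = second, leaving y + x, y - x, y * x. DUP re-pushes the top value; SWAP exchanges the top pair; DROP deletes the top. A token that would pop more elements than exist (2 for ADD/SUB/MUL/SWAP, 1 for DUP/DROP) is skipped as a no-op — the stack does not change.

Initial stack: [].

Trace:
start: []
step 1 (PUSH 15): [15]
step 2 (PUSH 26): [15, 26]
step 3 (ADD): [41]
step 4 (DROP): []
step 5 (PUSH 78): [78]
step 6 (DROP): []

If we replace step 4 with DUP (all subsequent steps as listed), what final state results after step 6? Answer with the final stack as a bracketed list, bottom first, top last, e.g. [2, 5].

[41, 41]

(re-executing from step 4 with the substitution; state before step 4: [41])
step 4 (DUP): [41, 41]
step 5 (PUSH 78): [41, 41, 78]
step 6 (DROP): [41, 41]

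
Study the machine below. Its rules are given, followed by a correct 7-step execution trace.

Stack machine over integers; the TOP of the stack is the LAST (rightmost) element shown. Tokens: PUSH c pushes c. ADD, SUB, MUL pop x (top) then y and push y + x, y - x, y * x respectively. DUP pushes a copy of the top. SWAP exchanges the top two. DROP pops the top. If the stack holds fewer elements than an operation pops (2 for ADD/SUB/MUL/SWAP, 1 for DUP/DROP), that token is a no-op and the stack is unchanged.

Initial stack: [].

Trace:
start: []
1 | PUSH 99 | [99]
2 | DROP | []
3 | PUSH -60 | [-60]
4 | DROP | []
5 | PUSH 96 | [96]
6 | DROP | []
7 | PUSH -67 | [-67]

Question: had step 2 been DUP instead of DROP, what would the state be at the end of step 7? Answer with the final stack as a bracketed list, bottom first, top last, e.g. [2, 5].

(re-executing from step 2 with the substitution; state before step 2: [99])
2 | DUP | [99, 99]
3 | PUSH -60 | [99, 99, -60]
4 | DROP | [99, 99]
5 | PUSH 96 | [99, 99, 96]
6 | DROP | [99, 99]
7 | PUSH -67 | [99, 99, -67]

[99, 99, -67]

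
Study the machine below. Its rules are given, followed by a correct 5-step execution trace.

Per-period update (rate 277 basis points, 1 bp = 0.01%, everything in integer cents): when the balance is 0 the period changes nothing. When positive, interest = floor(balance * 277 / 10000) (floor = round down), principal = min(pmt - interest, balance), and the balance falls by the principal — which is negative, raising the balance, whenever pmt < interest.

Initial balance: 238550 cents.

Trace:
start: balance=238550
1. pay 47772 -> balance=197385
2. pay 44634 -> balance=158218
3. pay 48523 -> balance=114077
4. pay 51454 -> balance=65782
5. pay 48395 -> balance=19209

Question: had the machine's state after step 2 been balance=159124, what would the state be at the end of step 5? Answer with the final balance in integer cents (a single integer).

20192

state after step 2 := balance=159124
3. pay 48523 -> balance=115008
4. pay 51454 -> balance=66739
5. pay 48395 -> balance=20192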